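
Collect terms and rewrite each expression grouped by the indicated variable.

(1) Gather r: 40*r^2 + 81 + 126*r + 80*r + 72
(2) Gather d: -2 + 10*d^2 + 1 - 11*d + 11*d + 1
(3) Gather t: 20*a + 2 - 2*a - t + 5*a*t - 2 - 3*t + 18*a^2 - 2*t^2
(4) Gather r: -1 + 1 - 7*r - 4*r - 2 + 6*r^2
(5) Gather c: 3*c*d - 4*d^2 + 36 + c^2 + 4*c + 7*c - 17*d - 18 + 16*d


(1) = 40*r^2 + 206*r + 153
(2) = 10*d^2
(3) = 18*a^2 + 18*a - 2*t^2 + t*(5*a - 4)
(4) = 6*r^2 - 11*r - 2
(5) = c^2 + c*(3*d + 11) - 4*d^2 - d + 18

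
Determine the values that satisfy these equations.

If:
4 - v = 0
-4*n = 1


Then:
n = -1/4
v = 4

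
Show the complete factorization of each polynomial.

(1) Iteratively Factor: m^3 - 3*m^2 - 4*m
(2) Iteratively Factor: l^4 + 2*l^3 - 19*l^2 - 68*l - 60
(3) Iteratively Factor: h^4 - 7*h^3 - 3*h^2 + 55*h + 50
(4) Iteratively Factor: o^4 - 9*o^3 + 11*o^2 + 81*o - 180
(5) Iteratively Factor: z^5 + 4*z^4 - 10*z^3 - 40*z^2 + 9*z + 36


(1) = (m + 1)*(m^2 - 4*m) = m*(m + 1)*(m - 4)
(2) = (l + 3)*(l^3 - l^2 - 16*l - 20) = (l + 2)*(l + 3)*(l^2 - 3*l - 10) = (l + 2)^2*(l + 3)*(l - 5)
(3) = (h + 1)*(h^3 - 8*h^2 + 5*h + 50) = (h - 5)*(h + 1)*(h^2 - 3*h - 10) = (h - 5)*(h + 1)*(h + 2)*(h - 5)
(4) = (o - 5)*(o^3 - 4*o^2 - 9*o + 36) = (o - 5)*(o + 3)*(o^2 - 7*o + 12) = (o - 5)*(o - 4)*(o + 3)*(o - 3)
(5) = (z - 1)*(z^4 + 5*z^3 - 5*z^2 - 45*z - 36) = (z - 1)*(z + 4)*(z^3 + z^2 - 9*z - 9) = (z - 3)*(z - 1)*(z + 4)*(z^2 + 4*z + 3) = (z - 3)*(z - 1)*(z + 3)*(z + 4)*(z + 1)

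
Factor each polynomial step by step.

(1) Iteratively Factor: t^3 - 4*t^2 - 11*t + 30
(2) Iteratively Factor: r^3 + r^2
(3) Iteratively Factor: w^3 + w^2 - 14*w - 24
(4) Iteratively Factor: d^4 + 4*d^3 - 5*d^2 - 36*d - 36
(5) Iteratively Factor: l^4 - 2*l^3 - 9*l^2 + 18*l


(1) = (t + 3)*(t^2 - 7*t + 10) = (t - 2)*(t + 3)*(t - 5)
(2) = (r)*(r^2 + r) = r^2*(r + 1)
(3) = (w - 4)*(w^2 + 5*w + 6) = (w - 4)*(w + 2)*(w + 3)
(4) = (d - 3)*(d^3 + 7*d^2 + 16*d + 12) = (d - 3)*(d + 2)*(d^2 + 5*d + 6) = (d - 3)*(d + 2)^2*(d + 3)
(5) = (l)*(l^3 - 2*l^2 - 9*l + 18) = l*(l - 2)*(l^2 - 9) = l*(l - 2)*(l + 3)*(l - 3)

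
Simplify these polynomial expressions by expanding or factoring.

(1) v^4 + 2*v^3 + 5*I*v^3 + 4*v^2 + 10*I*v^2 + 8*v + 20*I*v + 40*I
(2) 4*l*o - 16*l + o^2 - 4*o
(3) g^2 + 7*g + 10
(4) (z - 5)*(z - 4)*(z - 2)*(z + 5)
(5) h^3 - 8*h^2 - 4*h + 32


(1) = (v + 2)*(v - 2*I)*(v + 2*I)*(v + 5*I)
(2) = (4*l + o)*(o - 4)
(3) = (g + 2)*(g + 5)
(4) = z^4 - 6*z^3 - 17*z^2 + 150*z - 200
(5) = (h - 8)*(h - 2)*(h + 2)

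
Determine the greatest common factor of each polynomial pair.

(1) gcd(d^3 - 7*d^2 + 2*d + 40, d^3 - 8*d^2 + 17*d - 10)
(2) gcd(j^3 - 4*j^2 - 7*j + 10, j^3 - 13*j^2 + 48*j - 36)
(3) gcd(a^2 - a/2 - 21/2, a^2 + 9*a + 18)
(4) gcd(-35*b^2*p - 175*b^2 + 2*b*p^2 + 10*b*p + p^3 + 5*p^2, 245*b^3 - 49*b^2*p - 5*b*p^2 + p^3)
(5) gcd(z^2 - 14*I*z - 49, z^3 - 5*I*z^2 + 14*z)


(1) = d - 5
(2) = j - 1
(3) = a + 3
(4) = gcd((-5*b + p)*(7*b + p)*(p + 5), (-7*b + p)*(-5*b + p)*(7*b + p)) = -35*b^2 + 2*b*p + p^2
(5) = z - 7*I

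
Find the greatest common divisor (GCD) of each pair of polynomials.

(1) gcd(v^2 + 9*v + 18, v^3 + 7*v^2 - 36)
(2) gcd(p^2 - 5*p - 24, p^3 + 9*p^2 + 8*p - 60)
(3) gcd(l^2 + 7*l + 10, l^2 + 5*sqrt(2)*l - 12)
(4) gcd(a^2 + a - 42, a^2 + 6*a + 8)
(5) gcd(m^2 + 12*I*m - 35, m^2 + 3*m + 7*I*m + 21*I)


(1) = gcd((v + 3)*(v + 6), (v - 2)*(v + 3)*(v + 6)) = v^2 + 9*v + 18
(2) = gcd((p - 8)*(p + 3), (p - 2)*(p + 5)*(p + 6)) = 1
(3) = 1
(4) = 1
(5) = m + 7*I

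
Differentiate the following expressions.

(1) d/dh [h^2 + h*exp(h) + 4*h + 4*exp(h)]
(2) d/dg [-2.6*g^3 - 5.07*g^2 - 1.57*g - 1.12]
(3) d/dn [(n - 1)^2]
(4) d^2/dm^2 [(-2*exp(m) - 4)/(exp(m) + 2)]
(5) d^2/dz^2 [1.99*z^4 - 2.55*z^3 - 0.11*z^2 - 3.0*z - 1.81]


(1) = h*exp(h) + 2*h + 5*exp(h) + 4
(2) = -7.8*g^2 - 10.14*g - 1.57
(3) = 2*n - 2
(4) = 0
(5) = 23.88*z^2 - 15.3*z - 0.22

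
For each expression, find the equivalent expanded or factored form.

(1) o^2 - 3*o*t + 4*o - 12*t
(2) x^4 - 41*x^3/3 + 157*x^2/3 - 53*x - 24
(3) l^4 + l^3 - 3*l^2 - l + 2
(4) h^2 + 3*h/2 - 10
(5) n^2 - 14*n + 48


(1) = (o + 4)*(o - 3*t)
(2) = (x - 8)*(x - 3)^2*(x + 1/3)
(3) = (l - 1)^2*(l + 1)*(l + 2)
(4) = (h - 5/2)*(h + 4)
(5) = (n - 8)*(n - 6)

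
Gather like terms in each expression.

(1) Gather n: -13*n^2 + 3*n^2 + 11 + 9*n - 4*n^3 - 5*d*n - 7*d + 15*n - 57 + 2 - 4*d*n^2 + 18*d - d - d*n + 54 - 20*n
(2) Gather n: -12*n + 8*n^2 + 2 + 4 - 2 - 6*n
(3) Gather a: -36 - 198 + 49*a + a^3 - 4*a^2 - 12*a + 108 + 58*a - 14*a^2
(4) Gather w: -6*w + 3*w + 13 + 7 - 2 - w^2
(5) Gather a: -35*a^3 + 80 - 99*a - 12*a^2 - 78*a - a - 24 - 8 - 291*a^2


(1) = 10*d - 4*n^3 + n^2*(-4*d - 10) + n*(4 - 6*d) + 10
(2) = 8*n^2 - 18*n + 4
(3) = a^3 - 18*a^2 + 95*a - 126
(4) = -w^2 - 3*w + 18
(5) = -35*a^3 - 303*a^2 - 178*a + 48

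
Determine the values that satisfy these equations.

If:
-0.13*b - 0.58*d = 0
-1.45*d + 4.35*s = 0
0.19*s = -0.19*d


Then:
b = 0.00
d = 0.00
s = 0.00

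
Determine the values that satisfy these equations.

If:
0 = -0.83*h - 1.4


Then:
h = -1.69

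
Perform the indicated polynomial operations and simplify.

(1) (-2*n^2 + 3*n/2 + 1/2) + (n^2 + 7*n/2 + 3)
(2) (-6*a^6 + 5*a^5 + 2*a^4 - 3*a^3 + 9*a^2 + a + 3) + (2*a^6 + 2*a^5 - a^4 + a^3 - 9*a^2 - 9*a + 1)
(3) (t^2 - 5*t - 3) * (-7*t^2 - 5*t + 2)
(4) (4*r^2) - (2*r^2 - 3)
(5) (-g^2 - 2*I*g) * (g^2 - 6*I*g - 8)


(1) = -n^2 + 5*n + 7/2
(2) = -4*a^6 + 7*a^5 + a^4 - 2*a^3 - 8*a + 4
(3) = -7*t^4 + 30*t^3 + 48*t^2 + 5*t - 6
(4) = 2*r^2 + 3
(5) = -g^4 + 4*I*g^3 - 4*g^2 + 16*I*g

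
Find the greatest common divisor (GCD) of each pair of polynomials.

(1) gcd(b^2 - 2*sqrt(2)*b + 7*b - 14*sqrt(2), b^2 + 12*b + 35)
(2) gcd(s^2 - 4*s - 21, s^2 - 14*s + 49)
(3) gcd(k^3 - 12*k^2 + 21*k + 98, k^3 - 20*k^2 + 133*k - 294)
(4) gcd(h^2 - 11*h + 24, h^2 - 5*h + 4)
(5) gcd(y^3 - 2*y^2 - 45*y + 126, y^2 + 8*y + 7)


(1) = gcd((b + 7)*(b - 2*sqrt(2)), (b + 5)*(b + 7)) = b + 7
(2) = gcd((s - 7)*(s + 3), (s - 7)^2) = s - 7
(3) = k^2 - 14*k + 49
(4) = gcd((h - 8)*(h - 3), (h - 4)*(h - 1)) = 1
(5) = y + 7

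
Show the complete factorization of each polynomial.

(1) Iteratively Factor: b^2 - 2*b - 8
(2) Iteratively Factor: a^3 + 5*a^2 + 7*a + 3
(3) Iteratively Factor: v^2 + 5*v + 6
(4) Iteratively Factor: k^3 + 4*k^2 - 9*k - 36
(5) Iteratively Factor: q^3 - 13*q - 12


(1) = (b + 2)*(b - 4)
(2) = (a + 3)*(a^2 + 2*a + 1) = (a + 1)*(a + 3)*(a + 1)
(3) = (v + 2)*(v + 3)
(4) = (k + 3)*(k^2 + k - 12) = (k + 3)*(k + 4)*(k - 3)
(5) = (q + 1)*(q^2 - q - 12) = (q + 1)*(q + 3)*(q - 4)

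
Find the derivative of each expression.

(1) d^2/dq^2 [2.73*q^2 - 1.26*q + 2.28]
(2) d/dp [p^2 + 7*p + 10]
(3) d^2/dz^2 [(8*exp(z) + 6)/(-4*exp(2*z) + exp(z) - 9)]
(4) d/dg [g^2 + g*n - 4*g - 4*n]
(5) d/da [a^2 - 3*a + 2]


(1) = 5.46000000000000
(2) = 2*p + 7
(3) = (-128*exp(4*z) - 416*exp(3*z) + 1800*exp(2*z) + 786*exp(z) - 702)*exp(z)/(64*exp(6*z) - 48*exp(5*z) + 444*exp(4*z) - 217*exp(3*z) + 999*exp(2*z) - 243*exp(z) + 729)
(4) = 2*g + n - 4
(5) = 2*a - 3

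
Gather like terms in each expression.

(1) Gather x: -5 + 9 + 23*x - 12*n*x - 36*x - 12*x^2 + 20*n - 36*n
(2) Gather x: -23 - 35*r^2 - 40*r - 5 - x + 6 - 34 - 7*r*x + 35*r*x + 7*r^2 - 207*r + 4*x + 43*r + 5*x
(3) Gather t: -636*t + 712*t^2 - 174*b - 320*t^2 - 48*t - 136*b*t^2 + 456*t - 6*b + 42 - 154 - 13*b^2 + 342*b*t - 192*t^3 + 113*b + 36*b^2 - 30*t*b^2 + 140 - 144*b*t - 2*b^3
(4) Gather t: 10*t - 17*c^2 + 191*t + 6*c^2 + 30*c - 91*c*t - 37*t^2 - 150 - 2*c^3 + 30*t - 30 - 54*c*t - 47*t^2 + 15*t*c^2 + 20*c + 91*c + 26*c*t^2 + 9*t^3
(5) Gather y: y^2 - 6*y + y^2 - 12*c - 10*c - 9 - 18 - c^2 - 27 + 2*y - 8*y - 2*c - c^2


(1) = -16*n - 12*x^2 + x*(-12*n - 13) + 4
(2) = -28*r^2 - 204*r + x*(28*r + 8) - 56
(3) = -2*b^3 + 23*b^2 - 67*b - 192*t^3 + t^2*(392 - 136*b) + t*(-30*b^2 + 198*b - 228) + 28
(4) = -2*c^3 - 11*c^2 + 141*c + 9*t^3 + t^2*(26*c - 84) + t*(15*c^2 - 145*c + 231) - 180
(5) = -2*c^2 - 24*c + 2*y^2 - 12*y - 54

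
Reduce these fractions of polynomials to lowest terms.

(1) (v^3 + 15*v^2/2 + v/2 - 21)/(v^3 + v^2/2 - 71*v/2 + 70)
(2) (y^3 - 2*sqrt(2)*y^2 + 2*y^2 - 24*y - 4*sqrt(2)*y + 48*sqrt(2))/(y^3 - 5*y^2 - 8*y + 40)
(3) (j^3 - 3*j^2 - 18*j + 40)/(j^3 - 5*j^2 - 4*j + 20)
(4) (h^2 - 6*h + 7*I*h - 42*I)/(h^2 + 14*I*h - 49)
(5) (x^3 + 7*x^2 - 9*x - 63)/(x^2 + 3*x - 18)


(1) = (2*v^2 + v - 6)/(2*v^2 - 13*v + 20)
(2) = (y^2 + 2*y - 24)/(y^2 + y*(-5 + 2*sqrt(2)) - 10*sqrt(2))
(3) = (j + 4)/(j + 2)
(4) = (h - 6)/(h + 7*I)
(5) = (x^2 + 10*x + 21)/(x + 6)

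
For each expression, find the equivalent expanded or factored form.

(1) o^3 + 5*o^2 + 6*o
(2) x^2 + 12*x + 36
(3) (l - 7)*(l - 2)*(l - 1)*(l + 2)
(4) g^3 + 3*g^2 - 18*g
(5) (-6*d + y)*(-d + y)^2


(1) = o*(o + 2)*(o + 3)
(2) = (x + 6)^2
(3) = l^4 - 8*l^3 + 3*l^2 + 32*l - 28
(4) = g*(g - 3)*(g + 6)
(5) = -6*d^3 + 13*d^2*y - 8*d*y^2 + y^3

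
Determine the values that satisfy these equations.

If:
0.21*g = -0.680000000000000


Then:
g = -3.24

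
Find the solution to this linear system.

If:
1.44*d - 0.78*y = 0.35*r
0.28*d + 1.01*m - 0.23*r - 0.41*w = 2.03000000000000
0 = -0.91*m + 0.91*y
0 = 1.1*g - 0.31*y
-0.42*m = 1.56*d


Then:
d = -0.269230769230769*y
g = 0.281818181818182*y
m = y
r = -3.33626373626374*y
w = 4.15111230233181*y - 4.95121951219512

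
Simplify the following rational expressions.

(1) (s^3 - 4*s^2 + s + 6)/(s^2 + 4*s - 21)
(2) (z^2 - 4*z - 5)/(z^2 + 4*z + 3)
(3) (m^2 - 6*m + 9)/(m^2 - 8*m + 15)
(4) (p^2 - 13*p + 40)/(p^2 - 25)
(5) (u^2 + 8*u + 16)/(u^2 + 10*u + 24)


(1) = (s^2 - s - 2)/(s + 7)
(2) = (z - 5)/(z + 3)
(3) = (m - 3)/(m - 5)
(4) = (p - 8)/(p + 5)
(5) = (u + 4)/(u + 6)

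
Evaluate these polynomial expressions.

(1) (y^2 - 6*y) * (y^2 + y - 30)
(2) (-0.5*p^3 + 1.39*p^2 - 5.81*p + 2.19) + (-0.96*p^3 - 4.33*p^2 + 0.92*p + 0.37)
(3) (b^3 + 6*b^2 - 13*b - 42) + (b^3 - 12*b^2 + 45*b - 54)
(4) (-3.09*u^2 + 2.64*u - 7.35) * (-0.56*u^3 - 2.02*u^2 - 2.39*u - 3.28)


(1) = y^4 - 5*y^3 - 36*y^2 + 180*y
(2) = -1.46*p^3 - 2.94*p^2 - 4.89*p + 2.56
(3) = 2*b^3 - 6*b^2 + 32*b - 96
(4) = 1.7304*u^5 + 4.7634*u^4 + 6.1683*u^3 + 18.6726*u^2 + 8.9073*u + 24.108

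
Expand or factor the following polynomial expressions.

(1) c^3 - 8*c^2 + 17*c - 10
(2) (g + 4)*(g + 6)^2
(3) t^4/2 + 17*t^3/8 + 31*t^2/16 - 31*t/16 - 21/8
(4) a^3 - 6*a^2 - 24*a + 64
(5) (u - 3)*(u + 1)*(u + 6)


(1) = (c - 5)*(c - 2)*(c - 1)
(2) = g^3 + 16*g^2 + 84*g + 144
(3) = (t/2 + 1)*(t - 1)*(t + 3/2)*(t + 7/4)
(4) = (a - 8)*(a - 2)*(a + 4)
(5) = u^3 + 4*u^2 - 15*u - 18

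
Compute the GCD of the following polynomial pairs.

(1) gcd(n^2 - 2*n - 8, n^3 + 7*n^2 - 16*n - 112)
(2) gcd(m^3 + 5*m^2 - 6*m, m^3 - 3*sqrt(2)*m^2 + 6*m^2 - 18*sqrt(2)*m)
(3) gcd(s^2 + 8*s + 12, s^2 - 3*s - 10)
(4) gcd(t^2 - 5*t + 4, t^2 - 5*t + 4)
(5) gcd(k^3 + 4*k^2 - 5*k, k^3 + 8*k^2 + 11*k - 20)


(1) = n - 4
(2) = m^2 + 6*m
(3) = gcd((s + 2)*(s + 6), (s - 5)*(s + 2)) = s + 2
(4) = t^2 - 5*t + 4
(5) = k^2 + 4*k - 5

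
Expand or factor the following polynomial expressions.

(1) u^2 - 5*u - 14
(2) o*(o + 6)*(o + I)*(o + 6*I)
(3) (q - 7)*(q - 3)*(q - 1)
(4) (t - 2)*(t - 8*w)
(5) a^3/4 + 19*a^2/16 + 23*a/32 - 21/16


(1) = (u - 7)*(u + 2)
(2) = o^4 + 6*o^3 + 7*I*o^3 - 6*o^2 + 42*I*o^2 - 36*o
(3) = q^3 - 11*q^2 + 31*q - 21
(4) = t^2 - 8*t*w - 2*t + 16*w
(5) = (a/4 + 1/2)*(a - 3/4)*(a + 7/2)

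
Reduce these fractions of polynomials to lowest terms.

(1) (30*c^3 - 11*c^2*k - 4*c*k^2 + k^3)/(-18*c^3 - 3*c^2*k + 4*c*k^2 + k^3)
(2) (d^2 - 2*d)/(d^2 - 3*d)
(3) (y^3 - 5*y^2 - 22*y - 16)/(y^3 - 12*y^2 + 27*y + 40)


(1) = (-5*c + k)/(3*c + k)
(2) = (d - 2)/(d - 3)
(3) = (y + 2)/(y - 5)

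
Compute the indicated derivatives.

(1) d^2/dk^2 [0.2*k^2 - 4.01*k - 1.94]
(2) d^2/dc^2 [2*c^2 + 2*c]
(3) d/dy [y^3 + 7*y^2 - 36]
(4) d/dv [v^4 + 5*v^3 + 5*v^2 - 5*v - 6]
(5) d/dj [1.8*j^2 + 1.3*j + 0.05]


(1) = 0.400000000000000
(2) = 4
(3) = y*(3*y + 14)
(4) = 4*v^3 + 15*v^2 + 10*v - 5
(5) = 3.6*j + 1.3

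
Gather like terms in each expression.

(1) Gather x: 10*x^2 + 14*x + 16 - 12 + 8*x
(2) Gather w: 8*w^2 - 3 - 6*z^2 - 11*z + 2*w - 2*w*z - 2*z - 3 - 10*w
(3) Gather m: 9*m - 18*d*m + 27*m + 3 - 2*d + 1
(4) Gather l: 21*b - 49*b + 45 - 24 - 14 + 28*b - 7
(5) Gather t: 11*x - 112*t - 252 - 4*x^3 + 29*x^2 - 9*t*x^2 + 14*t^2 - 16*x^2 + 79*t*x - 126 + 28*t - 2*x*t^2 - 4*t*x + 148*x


(1) = 10*x^2 + 22*x + 4
(2) = 8*w^2 + w*(-2*z - 8) - 6*z^2 - 13*z - 6
(3) = -2*d + m*(36 - 18*d) + 4
(4) = 0
(5) = t^2*(14 - 2*x) + t*(-9*x^2 + 75*x - 84) - 4*x^3 + 13*x^2 + 159*x - 378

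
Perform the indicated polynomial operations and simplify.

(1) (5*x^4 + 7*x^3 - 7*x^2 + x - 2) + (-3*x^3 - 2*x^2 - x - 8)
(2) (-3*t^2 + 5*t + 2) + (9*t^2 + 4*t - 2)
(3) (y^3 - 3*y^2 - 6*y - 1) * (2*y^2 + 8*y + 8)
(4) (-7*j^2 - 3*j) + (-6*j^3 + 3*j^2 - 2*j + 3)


(1) = 5*x^4 + 4*x^3 - 9*x^2 - 10
(2) = 6*t^2 + 9*t
(3) = 2*y^5 + 2*y^4 - 28*y^3 - 74*y^2 - 56*y - 8
(4) = -6*j^3 - 4*j^2 - 5*j + 3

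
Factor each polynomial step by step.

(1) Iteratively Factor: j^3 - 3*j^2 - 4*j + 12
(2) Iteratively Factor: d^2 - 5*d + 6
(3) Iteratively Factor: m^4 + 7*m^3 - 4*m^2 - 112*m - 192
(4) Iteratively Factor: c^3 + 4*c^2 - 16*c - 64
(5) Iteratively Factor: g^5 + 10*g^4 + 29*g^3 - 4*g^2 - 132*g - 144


(1) = (j + 2)*(j^2 - 5*j + 6) = (j - 3)*(j + 2)*(j - 2)
(2) = (d - 2)*(d - 3)
(3) = (m + 4)*(m^3 + 3*m^2 - 16*m - 48) = (m + 3)*(m + 4)*(m^2 - 16) = (m + 3)*(m + 4)^2*(m - 4)
(4) = (c + 4)*(c^2 - 16) = (c + 4)^2*(c - 4)
(5) = (g + 3)*(g^4 + 7*g^3 + 8*g^2 - 28*g - 48) = (g + 3)^2*(g^3 + 4*g^2 - 4*g - 16) = (g + 3)^2*(g + 4)*(g^2 - 4) = (g - 2)*(g + 3)^2*(g + 4)*(g + 2)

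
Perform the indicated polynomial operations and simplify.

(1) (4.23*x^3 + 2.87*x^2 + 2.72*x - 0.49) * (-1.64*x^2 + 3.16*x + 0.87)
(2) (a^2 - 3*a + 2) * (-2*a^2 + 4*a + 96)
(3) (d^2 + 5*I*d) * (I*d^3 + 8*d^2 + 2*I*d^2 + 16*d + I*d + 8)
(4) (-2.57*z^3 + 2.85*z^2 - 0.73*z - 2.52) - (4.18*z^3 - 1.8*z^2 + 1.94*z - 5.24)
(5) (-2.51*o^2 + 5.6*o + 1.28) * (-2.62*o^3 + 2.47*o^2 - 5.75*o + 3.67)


(1) = -6.9372*x^5 + 8.66*x^4 + 8.2885*x^3 + 11.8957*x^2 + 0.818*x - 0.4263
(2) = -2*a^4 + 10*a^3 + 80*a^2 - 280*a + 192
(3) = I*d^5 + 3*d^4 + 2*I*d^4 + 6*d^3 + 41*I*d^3 + 3*d^2 + 80*I*d^2 + 40*I*d
(4) = -6.75*z^3 + 4.65*z^2 - 2.67*z + 2.72
(5) = 6.5762*o^5 - 20.8717*o^4 + 24.9109*o^3 - 38.2501*o^2 + 13.192*o + 4.6976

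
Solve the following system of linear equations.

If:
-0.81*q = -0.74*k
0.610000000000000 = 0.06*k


Then:
k = 10.17
q = 9.29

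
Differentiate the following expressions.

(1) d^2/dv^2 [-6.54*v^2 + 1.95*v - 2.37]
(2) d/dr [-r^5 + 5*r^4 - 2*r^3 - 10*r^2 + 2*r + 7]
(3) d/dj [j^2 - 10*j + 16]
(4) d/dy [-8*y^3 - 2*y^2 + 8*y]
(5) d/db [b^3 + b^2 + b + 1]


(1) = -13.0800000000000
(2) = -5*r^4 + 20*r^3 - 6*r^2 - 20*r + 2
(3) = 2*j - 10
(4) = -24*y^2 - 4*y + 8
(5) = 3*b^2 + 2*b + 1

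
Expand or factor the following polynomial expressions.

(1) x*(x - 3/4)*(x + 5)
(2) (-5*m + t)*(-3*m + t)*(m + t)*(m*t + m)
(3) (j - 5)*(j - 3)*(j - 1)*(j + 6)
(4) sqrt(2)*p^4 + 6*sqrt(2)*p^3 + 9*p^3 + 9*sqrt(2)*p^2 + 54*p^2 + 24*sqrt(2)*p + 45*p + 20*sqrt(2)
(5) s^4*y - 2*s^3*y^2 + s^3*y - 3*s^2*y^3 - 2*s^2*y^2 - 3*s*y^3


(1) = x^3 + 17*x^2/4 - 15*x/4
(2) = 15*m^4*t + 15*m^4 + 7*m^3*t^2 + 7*m^3*t - 7*m^2*t^3 - 7*m^2*t^2 + m*t^4 + m*t^3
(3) = j^4 - 3*j^3 - 31*j^2 + 123*j - 90
(4) = (p + 1)*(p + 5)*(p + 4*sqrt(2))*(sqrt(2)*p + 1)
(5) = s*(s - 3*y)*(s + y)*(s*y + y)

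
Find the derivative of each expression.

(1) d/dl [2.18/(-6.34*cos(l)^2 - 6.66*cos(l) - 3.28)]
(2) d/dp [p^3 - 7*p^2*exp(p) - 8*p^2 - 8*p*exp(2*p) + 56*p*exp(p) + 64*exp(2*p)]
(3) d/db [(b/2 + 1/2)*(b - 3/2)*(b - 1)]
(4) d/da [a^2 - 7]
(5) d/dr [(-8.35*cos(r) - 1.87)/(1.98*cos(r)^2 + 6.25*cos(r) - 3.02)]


(1) = -(27.6424*cos(l) + 14.5188)*sin(l)/(6.34*cos(l)^2 + 6.66*cos(l) + 3.28)^2
(2) = -7*p^2*exp(p) + 3*p^2 - 16*p*exp(2*p) + 42*p*exp(p) - 16*p + 120*exp(2*p) + 56*exp(p)
(3) = 3*b^2/2 - 3*b/2 - 1/2
(4) = 2*a
(5) = (16.533*sin(r)^2 - 7.4052*cos(r) - 53.4375)*sin(r)/(1.98*cos(r)^2 + 6.25*cos(r) - 3.02)^2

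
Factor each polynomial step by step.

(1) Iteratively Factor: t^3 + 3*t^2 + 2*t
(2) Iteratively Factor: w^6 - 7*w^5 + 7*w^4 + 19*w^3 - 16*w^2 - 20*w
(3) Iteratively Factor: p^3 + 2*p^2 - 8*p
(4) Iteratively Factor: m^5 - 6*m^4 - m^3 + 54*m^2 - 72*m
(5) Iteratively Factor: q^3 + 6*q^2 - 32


(1) = (t + 1)*(t^2 + 2*t) = (t + 1)*(t + 2)*(t)
(2) = (w - 5)*(w^5 - 2*w^4 - 3*w^3 + 4*w^2 + 4*w) = (w - 5)*(w + 1)*(w^4 - 3*w^3 + 4*w) = (w - 5)*(w + 1)^2*(w^3 - 4*w^2 + 4*w) = w*(w - 5)*(w + 1)^2*(w^2 - 4*w + 4) = w*(w - 5)*(w - 2)*(w + 1)^2*(w - 2)
(3) = (p)*(p^2 + 2*p - 8) = p*(p + 4)*(p - 2)
(4) = (m - 4)*(m^4 - 2*m^3 - 9*m^2 + 18*m) = (m - 4)*(m - 3)*(m^3 + m^2 - 6*m) = (m - 4)*(m - 3)*(m - 2)*(m^2 + 3*m) = (m - 4)*(m - 3)*(m - 2)*(m + 3)*(m)
(5) = (q - 2)*(q^2 + 8*q + 16) = (q - 2)*(q + 4)*(q + 4)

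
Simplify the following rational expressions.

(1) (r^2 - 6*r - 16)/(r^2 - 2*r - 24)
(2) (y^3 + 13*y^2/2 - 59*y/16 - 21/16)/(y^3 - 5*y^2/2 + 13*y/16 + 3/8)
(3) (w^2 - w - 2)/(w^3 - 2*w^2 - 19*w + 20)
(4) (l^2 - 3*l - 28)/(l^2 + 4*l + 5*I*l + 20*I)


(1) = (r^2 - 6*r - 16)/(r^2 - 2*r - 24)
(2) = (y + 7)/(y - 2)
(3) = (w^2 - w - 2)/(w^3 - 2*w^2 - 19*w + 20)
(4) = (l - 7)/(l + 5*I)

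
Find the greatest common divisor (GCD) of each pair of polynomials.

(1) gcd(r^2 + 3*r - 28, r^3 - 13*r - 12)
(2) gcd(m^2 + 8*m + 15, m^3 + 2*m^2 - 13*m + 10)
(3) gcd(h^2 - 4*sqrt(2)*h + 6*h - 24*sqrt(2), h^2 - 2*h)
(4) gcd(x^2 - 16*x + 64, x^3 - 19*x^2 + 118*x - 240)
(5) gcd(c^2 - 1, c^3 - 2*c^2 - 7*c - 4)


(1) = r - 4
(2) = gcd((m + 3)*(m + 5), (m - 2)*(m - 1)*(m + 5)) = m + 5
(3) = 1
(4) = gcd((x - 8)^2, (x - 8)*(x - 6)*(x - 5)) = x - 8
(5) = c + 1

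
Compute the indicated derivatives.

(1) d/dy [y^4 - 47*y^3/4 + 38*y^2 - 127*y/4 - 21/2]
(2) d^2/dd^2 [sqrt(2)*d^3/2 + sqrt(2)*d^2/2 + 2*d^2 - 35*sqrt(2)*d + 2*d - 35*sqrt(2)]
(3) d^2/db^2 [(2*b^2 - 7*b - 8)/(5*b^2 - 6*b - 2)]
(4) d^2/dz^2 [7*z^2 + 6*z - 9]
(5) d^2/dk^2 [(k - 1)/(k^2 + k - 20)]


(1) = 4*y^3 - 141*y^2/4 + 76*y - 127/4
(2) = 3*sqrt(2)*d + sqrt(2) + 4
(3) = 2*(-115*b^3 - 540*b^2 + 510*b - 276)/(125*b^6 - 450*b^5 + 390*b^4 + 144*b^3 - 156*b^2 - 72*b - 8)
(4) = 14
(5) = 2*(-3*k*(k^2 + k - 20) + (k - 1)*(2*k + 1)^2)/(k^2 + k - 20)^3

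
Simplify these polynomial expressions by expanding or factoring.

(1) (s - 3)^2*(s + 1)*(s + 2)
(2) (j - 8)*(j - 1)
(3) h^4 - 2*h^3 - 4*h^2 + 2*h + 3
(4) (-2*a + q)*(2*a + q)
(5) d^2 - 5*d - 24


(1) = s^4 - 3*s^3 - 7*s^2 + 15*s + 18
(2) = j^2 - 9*j + 8
(3) = (h - 3)*(h - 1)*(h + 1)^2
(4) = -4*a^2 + q^2
(5) = (d - 8)*(d + 3)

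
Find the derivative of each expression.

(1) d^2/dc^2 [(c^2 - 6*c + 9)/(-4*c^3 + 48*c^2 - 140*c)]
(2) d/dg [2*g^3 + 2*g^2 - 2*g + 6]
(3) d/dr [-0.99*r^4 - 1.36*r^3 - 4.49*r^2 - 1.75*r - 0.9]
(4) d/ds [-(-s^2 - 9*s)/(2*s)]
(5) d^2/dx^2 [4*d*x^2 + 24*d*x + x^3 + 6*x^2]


(1) = (-c^6 + 18*c^5 - 165*c^4 + 1098*c^3 - 4833*c^2 + 11340*c - 11025)/(2*c^3*(c^6 - 36*c^5 + 537*c^4 - 4248*c^3 + 18795*c^2 - 44100*c + 42875))
(2) = 6*g^2 + 4*g - 2
(3) = -3.96*r^3 - 4.08*r^2 - 8.98*r - 1.75
(4) = 1/2
(5) = 8*d + 6*x + 12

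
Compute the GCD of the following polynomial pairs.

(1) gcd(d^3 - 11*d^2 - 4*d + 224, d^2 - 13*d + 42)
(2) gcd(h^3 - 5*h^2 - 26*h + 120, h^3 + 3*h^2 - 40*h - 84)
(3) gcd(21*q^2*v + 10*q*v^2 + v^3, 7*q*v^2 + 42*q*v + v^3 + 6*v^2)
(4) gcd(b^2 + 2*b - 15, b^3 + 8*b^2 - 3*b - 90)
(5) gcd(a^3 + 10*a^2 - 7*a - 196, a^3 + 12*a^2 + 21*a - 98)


(1) = gcd((d - 8)*(d - 7)*(d + 4), (d - 7)*(d - 6)) = d - 7
(2) = gcd((h - 6)*(h - 4)*(h + 5), (h - 6)*(h + 2)*(h + 7)) = h - 6
(3) = 7*q*v + v^2
(4) = b^2 + 2*b - 15
(5) = a^2 + 14*a + 49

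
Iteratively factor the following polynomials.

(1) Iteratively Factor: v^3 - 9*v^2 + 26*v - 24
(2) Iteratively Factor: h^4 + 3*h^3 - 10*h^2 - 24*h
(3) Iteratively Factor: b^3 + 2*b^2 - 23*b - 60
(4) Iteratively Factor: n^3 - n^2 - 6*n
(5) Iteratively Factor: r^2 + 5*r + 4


(1) = (v - 4)*(v^2 - 5*v + 6) = (v - 4)*(v - 3)*(v - 2)
(2) = (h)*(h^3 + 3*h^2 - 10*h - 24) = h*(h + 2)*(h^2 + h - 12) = h*(h + 2)*(h + 4)*(h - 3)
(3) = (b + 3)*(b^2 - b - 20) = (b - 5)*(b + 3)*(b + 4)
(4) = (n - 3)*(n^2 + 2*n) = (n - 3)*(n + 2)*(n)
(5) = (r + 4)*(r + 1)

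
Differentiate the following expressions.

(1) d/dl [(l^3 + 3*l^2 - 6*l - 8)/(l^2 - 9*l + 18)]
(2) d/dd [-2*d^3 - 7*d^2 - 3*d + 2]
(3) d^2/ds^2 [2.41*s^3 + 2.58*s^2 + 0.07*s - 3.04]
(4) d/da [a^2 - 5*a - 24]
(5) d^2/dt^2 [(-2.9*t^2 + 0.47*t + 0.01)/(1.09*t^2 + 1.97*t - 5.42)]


(1) = (l^4 - 18*l^3 + 33*l^2 + 124*l - 180)/(l^4 - 18*l^3 + 117*l^2 - 324*l + 324)
(2) = -6*d^2 - 14*d - 3
(3) = 14.46*s + 5.16
(4) = 2*a - 5
(5) = (13.571154*t^3 - 102.724434*t^2 + 16.788834*t - 160.15059)/(1.295029*t^6 + 7.021671*t^5 - 6.627963*t^4 - 62.184823*t^3 + 32.957394*t^2 + 173.614524*t - 159.220088)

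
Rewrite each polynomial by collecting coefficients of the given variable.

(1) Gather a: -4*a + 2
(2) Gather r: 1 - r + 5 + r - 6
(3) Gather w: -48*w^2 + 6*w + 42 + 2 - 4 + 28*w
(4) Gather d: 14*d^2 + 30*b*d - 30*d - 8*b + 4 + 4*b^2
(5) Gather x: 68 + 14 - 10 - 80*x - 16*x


(1) = 2 - 4*a
(2) = 0
(3) = -48*w^2 + 34*w + 40
(4) = 4*b^2 - 8*b + 14*d^2 + d*(30*b - 30) + 4
(5) = 72 - 96*x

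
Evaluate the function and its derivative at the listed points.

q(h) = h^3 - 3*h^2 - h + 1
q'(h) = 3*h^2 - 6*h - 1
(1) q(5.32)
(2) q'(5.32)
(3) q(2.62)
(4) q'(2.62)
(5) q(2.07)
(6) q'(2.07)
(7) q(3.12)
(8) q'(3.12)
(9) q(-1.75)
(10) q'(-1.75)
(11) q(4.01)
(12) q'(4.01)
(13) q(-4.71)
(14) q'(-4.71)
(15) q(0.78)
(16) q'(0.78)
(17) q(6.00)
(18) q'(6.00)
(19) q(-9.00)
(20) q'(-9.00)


(1) = 61.34
(2) = 51.99
(3) = -4.23
(4) = 3.87
(5) = -5.05
(6) = -0.57
(7) = -0.95
(8) = 9.48
(9) = -11.80
(10) = 18.69
(11) = 13.23
(12) = 23.18
(13) = -165.33
(14) = 93.81
(15) = -1.13
(16) = -3.85
(17) = 103.00
(18) = 71.00
(19) = -962.00
(20) = 296.00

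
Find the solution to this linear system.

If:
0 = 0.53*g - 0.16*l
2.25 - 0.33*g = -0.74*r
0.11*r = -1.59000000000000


Then:
g = -25.60
l = -84.78
r = -14.45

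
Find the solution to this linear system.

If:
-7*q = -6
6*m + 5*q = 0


Then:
m = -5/7
q = 6/7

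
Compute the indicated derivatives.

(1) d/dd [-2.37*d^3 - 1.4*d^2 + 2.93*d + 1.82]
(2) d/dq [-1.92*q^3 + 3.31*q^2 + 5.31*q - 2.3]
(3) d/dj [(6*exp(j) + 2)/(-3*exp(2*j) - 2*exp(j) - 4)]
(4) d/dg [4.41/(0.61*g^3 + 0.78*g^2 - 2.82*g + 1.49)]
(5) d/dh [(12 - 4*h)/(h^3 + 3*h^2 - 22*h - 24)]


(1) = -7.11*d^2 - 2.8*d + 2.93
(2) = -5.76*q^2 + 6.62*q + 5.31
(3) = (4*(3*exp(j) + 1)^2 - 18*exp(2*j) - 12*exp(j) - 24)*exp(j)/(3*exp(2*j) + 2*exp(j) + 4)^2
(4) = (-8.0703*g^2 - 6.8796*g + 12.4362)/(0.61*g^3 + 0.78*g^2 - 2.82*g + 1.49)^2
(5) = 8*(h^3 - 3*h^2 - 9*h + 45)/(h^6 + 6*h^5 - 35*h^4 - 180*h^3 + 340*h^2 + 1056*h + 576)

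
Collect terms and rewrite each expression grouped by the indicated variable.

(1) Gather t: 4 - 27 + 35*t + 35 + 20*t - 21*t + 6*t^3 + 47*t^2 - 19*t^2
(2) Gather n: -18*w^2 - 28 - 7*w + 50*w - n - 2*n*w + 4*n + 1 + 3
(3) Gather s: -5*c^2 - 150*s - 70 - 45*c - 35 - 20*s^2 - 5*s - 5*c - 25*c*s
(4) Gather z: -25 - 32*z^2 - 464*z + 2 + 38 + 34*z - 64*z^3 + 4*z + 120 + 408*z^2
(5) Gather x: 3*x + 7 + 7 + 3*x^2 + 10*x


(1) = 6*t^3 + 28*t^2 + 34*t + 12
(2) = n*(3 - 2*w) - 18*w^2 + 43*w - 24
(3) = -5*c^2 - 50*c - 20*s^2 + s*(-25*c - 155) - 105
(4) = -64*z^3 + 376*z^2 - 426*z + 135
(5) = 3*x^2 + 13*x + 14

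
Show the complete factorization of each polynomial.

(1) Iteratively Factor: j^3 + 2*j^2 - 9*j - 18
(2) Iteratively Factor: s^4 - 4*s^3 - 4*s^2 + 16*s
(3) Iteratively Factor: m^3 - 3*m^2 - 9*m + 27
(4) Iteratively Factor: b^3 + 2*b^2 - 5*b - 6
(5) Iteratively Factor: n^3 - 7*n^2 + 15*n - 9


(1) = (j - 3)*(j^2 + 5*j + 6) = (j - 3)*(j + 2)*(j + 3)
(2) = (s - 4)*(s^3 - 4*s) = (s - 4)*(s + 2)*(s^2 - 2*s) = s*(s - 4)*(s + 2)*(s - 2)
(3) = (m - 3)*(m^2 - 9) = (m - 3)^2*(m + 3)
(4) = (b + 3)*(b^2 - b - 2) = (b + 1)*(b + 3)*(b - 2)
(5) = (n - 3)*(n^2 - 4*n + 3) = (n - 3)^2*(n - 1)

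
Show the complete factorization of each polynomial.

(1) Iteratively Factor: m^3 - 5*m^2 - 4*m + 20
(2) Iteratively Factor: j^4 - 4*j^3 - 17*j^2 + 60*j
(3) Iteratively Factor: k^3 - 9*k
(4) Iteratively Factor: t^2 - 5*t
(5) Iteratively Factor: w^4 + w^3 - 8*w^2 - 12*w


(1) = (m - 5)*(m^2 - 4) = (m - 5)*(m + 2)*(m - 2)
(2) = (j - 3)*(j^3 - j^2 - 20*j) = j*(j - 3)*(j^2 - j - 20) = j*(j - 3)*(j + 4)*(j - 5)
(3) = (k)*(k^2 - 9) = k*(k - 3)*(k + 3)
(4) = (t)*(t - 5)
(5) = (w + 2)*(w^3 - w^2 - 6*w) = (w + 2)^2*(w^2 - 3*w) = w*(w + 2)^2*(w - 3)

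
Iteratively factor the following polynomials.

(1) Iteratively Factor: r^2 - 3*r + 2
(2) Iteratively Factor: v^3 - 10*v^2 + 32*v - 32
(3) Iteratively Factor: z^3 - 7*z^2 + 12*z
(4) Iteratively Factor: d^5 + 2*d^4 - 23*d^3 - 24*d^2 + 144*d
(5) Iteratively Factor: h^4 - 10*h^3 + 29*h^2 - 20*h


(1) = (r - 1)*(r - 2)
(2) = (v - 4)*(v^2 - 6*v + 8) = (v - 4)*(v - 2)*(v - 4)
(3) = (z - 4)*(z^2 - 3*z) = z*(z - 4)*(z - 3)
(4) = (d + 4)*(d^4 - 2*d^3 - 15*d^2 + 36*d) = (d - 3)*(d + 4)*(d^3 + d^2 - 12*d) = d*(d - 3)*(d + 4)*(d^2 + d - 12) = d*(d - 3)^2*(d + 4)*(d + 4)
(5) = (h - 4)*(h^3 - 6*h^2 + 5*h) = (h - 5)*(h - 4)*(h^2 - h) = (h - 5)*(h - 4)*(h - 1)*(h)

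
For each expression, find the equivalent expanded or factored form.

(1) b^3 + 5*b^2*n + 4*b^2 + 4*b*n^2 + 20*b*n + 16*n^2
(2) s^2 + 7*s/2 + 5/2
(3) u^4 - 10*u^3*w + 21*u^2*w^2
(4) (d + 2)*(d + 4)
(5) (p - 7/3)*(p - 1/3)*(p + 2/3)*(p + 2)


(1) = (b + 4)*(b + n)*(b + 4*n)
(2) = (s + 1)*(s + 5/2)
(3) = u^2*(u - 7*w)*(u - 3*w)
(4) = d^2 + 6*d + 8
(5) = p^4 - 5*p^2 - 40*p/27 + 28/27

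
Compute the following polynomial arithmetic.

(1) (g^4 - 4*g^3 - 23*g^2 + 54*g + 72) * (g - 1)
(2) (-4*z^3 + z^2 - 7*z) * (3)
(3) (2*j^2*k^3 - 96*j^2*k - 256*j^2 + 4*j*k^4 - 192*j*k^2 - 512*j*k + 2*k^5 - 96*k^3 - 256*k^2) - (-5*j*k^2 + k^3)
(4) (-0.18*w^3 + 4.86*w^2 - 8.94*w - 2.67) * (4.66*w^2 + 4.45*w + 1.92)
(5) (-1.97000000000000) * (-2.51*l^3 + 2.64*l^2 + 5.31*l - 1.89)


(1) = g^5 - 5*g^4 - 19*g^3 + 77*g^2 + 18*g - 72
(2) = -12*z^3 + 3*z^2 - 21*z
(3) = 2*j^2*k^3 - 96*j^2*k - 256*j^2 + 4*j*k^4 - 187*j*k^2 - 512*j*k + 2*k^5 - 97*k^3 - 256*k^2
(4) = -0.8388*w^5 + 21.8466*w^4 - 20.379*w^3 - 42.894*w^2 - 29.0463*w - 5.1264
(5) = 4.9447*l^3 - 5.2008*l^2 - 10.4607*l + 3.7233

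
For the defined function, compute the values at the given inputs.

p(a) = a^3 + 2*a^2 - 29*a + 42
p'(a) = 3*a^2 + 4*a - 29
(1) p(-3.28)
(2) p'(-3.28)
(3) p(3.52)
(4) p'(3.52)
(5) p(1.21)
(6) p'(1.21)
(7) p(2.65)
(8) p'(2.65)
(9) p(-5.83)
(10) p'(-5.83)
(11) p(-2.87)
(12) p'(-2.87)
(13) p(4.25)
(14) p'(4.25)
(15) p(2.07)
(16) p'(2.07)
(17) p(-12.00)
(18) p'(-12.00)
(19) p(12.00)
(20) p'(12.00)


(1) = 123.35
(2) = -9.84
(3) = 8.32
(4) = 22.25
(5) = 11.61
(6) = -19.77
(7) = -2.20
(8) = 2.67
(9) = 80.89
(10) = 49.65
(11) = 118.06
(12) = -15.77
(13) = 31.64
(14) = 42.19
(15) = -0.59
(16) = -7.87
(17) = -1050.00
(18) = 355.00
(19) = 1710.00
(20) = 451.00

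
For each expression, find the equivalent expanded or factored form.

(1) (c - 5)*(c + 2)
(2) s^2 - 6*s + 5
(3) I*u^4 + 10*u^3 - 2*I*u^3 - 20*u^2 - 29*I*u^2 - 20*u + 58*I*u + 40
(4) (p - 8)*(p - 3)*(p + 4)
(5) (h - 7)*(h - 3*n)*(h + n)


(1) = c^2 - 3*c - 10
(2) = (s - 5)*(s - 1)
(3) = (u - 2)*(u - 5*I)*(u - 4*I)*(I*u + 1)
(4) = p^3 - 7*p^2 - 20*p + 96
(5) = h^3 - 2*h^2*n - 7*h^2 - 3*h*n^2 + 14*h*n + 21*n^2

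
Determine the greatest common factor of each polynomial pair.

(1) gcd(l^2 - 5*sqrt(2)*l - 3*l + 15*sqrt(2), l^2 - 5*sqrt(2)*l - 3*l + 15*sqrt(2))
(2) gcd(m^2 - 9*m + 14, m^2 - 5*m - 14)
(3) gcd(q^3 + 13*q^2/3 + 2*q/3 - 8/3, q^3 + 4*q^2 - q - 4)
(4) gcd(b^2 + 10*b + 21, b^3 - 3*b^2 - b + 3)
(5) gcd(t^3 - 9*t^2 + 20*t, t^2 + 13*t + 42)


(1) = gcd((l - 3)*(l - 5*sqrt(2)), (l - 3)*(l - 5*sqrt(2))) = l^2 + l*(-5*sqrt(2) - 3) + 15*sqrt(2)
(2) = m - 7
(3) = q^2 + 5*q + 4
(4) = 1
(5) = gcd(t*(t - 5)*(t - 4), (t + 6)*(t + 7)) = 1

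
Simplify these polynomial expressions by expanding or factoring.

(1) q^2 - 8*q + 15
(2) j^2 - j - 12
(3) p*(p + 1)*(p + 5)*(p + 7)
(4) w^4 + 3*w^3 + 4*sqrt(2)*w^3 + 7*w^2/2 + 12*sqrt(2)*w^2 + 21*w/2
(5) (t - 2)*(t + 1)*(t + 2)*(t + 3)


(1) = (q - 5)*(q - 3)
(2) = (j - 4)*(j + 3)
(3) = p^4 + 13*p^3 + 47*p^2 + 35*p
(4) = w*(w + 3)*(w + sqrt(2)/2)*(w + 7*sqrt(2)/2)
(5) = t^4 + 4*t^3 - t^2 - 16*t - 12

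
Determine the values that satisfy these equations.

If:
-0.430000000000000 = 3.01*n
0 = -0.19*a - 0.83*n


Then:
a = 0.62
n = -0.14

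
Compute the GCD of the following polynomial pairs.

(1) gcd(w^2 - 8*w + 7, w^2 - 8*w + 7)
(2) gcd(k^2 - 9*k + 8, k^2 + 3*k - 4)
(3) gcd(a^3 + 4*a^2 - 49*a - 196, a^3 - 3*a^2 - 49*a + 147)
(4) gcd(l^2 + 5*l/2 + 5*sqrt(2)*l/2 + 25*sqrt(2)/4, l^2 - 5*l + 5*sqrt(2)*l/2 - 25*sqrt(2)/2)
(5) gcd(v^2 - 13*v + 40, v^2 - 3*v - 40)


(1) = gcd((w - 7)*(w - 1), (w - 7)*(w - 1)) = w^2 - 8*w + 7
(2) = gcd((k - 8)*(k - 1), (k - 1)*(k + 4)) = k - 1
(3) = gcd((a - 7)*(a + 4)*(a + 7), (a - 7)*(a - 3)*(a + 7)) = a^2 - 49
(4) = l + 5*sqrt(2)/2
(5) = v - 8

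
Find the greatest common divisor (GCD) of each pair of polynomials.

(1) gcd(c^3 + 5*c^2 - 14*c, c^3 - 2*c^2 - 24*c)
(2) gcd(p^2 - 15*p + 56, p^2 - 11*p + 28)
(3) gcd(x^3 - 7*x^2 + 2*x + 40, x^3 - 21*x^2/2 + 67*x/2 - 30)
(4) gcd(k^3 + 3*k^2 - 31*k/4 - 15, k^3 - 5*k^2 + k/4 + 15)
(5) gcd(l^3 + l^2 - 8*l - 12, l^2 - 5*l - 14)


(1) = gcd(c*(c - 2)*(c + 7), c*(c - 6)*(c + 4)) = c
(2) = gcd((p - 8)*(p - 7), (p - 7)*(p - 4)) = p - 7
(3) = gcd((x - 5)*(x - 4)*(x + 2), (x - 5)*(x - 4)*(x - 3/2)) = x^2 - 9*x + 20
(4) = gcd((k - 5/2)*(k + 3/2)*(k + 4), (k - 4)*(k - 5/2)*(k + 3/2)) = k^2 - k - 15/4
(5) = gcd((l - 3)*(l + 2)^2, (l - 7)*(l + 2)) = l + 2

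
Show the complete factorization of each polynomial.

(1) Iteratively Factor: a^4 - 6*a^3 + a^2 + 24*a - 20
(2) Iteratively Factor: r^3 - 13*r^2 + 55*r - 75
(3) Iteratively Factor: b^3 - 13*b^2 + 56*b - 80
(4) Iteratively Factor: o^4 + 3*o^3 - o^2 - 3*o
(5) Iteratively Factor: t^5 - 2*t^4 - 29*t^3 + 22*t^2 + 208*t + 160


(1) = (a - 5)*(a^3 - a^2 - 4*a + 4) = (a - 5)*(a - 2)*(a^2 + a - 2) = (a - 5)*(a - 2)*(a + 2)*(a - 1)
(2) = (r - 5)*(r^2 - 8*r + 15) = (r - 5)*(r - 3)*(r - 5)
(3) = (b - 4)*(b^2 - 9*b + 20) = (b - 5)*(b - 4)*(b - 4)
(4) = (o + 3)*(o^3 - o) = (o + 1)*(o + 3)*(o^2 - o) = o*(o + 1)*(o + 3)*(o - 1)
(5) = (t - 4)*(t^4 + 2*t^3 - 21*t^2 - 62*t - 40) = (t - 4)*(t + 2)*(t^3 - 21*t - 20) = (t - 4)*(t + 1)*(t + 2)*(t^2 - t - 20) = (t - 4)*(t + 1)*(t + 2)*(t + 4)*(t - 5)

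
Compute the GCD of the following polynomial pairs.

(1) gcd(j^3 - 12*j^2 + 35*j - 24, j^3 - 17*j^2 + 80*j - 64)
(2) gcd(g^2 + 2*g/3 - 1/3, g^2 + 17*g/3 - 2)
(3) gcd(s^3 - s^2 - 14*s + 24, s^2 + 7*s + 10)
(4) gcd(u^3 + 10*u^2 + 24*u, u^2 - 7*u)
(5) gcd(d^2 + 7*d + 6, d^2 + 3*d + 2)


(1) = j^2 - 9*j + 8
(2) = gcd((g - 1/3)*(g + 1), (g - 1/3)*(g + 6)) = g - 1/3
(3) = 1
(4) = gcd(u*(u + 4)*(u + 6), u*(u - 7)) = u
(5) = d + 1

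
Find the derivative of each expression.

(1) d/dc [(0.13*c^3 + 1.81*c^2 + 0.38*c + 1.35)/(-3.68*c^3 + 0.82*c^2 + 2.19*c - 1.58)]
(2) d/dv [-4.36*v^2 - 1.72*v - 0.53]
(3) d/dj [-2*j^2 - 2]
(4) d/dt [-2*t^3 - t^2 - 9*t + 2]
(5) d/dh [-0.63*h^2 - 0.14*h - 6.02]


(1) = (6.7674*c^4 + 3.3662*c^3 + 17.9401*c^2 - 7.9336*c - 3.5569)/(13.5424*c^6 - 6.0352*c^5 - 15.446*c^4 + 15.2204*c^3 + 2.2049*c^2 - 6.9204*c + 2.4964)
(2) = -8.72*v - 1.72
(3) = -4*j
(4) = -6*t^2 - 2*t - 9
(5) = -1.26*h - 0.14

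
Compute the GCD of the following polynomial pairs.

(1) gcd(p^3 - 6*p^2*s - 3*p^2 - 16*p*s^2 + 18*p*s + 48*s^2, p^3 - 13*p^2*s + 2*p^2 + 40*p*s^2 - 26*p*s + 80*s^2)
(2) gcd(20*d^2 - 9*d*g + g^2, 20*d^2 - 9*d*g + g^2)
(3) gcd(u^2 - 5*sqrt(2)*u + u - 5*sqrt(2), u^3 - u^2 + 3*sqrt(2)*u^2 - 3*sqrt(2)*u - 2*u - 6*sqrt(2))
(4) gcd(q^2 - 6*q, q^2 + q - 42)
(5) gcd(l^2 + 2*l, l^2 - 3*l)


(1) = gcd((p - 3)*(p - 8*s)*(p + 2*s), (p + 2)*(p - 8*s)*(p - 5*s)) = p - 8*s
(2) = gcd((-5*d + g)*(-4*d + g), (-5*d + g)*(-4*d + g)) = 20*d^2 - 9*d*g + g^2
(3) = gcd((u + 1)*(u - 5*sqrt(2)), (u - 2)*(u + 1)*(u + 3*sqrt(2))) = u + 1
(4) = gcd(q*(q - 6), (q - 6)*(q + 7)) = q - 6
(5) = l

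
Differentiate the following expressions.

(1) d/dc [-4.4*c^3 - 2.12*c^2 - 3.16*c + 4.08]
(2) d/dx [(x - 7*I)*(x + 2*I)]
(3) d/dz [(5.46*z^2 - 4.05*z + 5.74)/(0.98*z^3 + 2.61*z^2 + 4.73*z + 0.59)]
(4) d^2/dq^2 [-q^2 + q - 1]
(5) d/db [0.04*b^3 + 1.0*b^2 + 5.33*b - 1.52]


(1) = -13.2*c^2 - 4.24*c - 3.16
(2) = 2*x - 5*I
(3) = (-5.3508*z^4 + 7.938*z^3 + 19.5207*z^2 - 23.52*z - 29.5397)/(0.9604*z^6 + 5.1156*z^5 + 16.0829*z^4 + 25.847*z^3 + 25.4527*z^2 + 5.5814*z + 0.3481)
(4) = -2
(5) = 0.12*b^2 + 2.0*b + 5.33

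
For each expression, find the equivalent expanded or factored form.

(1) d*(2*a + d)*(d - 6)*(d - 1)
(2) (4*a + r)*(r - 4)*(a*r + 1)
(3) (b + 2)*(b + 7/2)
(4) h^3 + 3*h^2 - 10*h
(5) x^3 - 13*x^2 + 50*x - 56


(1) = 2*a*d^3 - 14*a*d^2 + 12*a*d + d^4 - 7*d^3 + 6*d^2
(2) = 4*a^2*r^2 - 16*a^2*r + a*r^3 - 4*a*r^2 + 4*a*r - 16*a + r^2 - 4*r
(3) = b^2 + 11*b/2 + 7
(4) = h*(h - 2)*(h + 5)
(5) = (x - 7)*(x - 4)*(x - 2)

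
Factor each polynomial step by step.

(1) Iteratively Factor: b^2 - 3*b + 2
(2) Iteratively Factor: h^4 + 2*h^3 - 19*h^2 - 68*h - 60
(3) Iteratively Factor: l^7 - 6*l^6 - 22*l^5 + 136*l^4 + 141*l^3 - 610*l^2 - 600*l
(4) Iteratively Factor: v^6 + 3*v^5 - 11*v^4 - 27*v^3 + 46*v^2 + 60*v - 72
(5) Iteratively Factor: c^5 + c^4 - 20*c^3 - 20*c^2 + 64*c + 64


(1) = (b - 2)*(b - 1)
(2) = (h - 5)*(h^3 + 7*h^2 + 16*h + 12) = (h - 5)*(h + 2)*(h^2 + 5*h + 6) = (h - 5)*(h + 2)*(h + 3)*(h + 2)
(3) = (l + 4)*(l^6 - 10*l^5 + 18*l^4 + 64*l^3 - 115*l^2 - 150*l) = (l - 5)*(l + 4)*(l^5 - 5*l^4 - 7*l^3 + 29*l^2 + 30*l) = (l - 5)^2*(l + 4)*(l^4 - 7*l^2 - 6*l) = (l - 5)^2*(l + 1)*(l + 4)*(l^3 - l^2 - 6*l) = l*(l - 5)^2*(l + 1)*(l + 4)*(l^2 - l - 6) = l*(l - 5)^2*(l - 3)*(l + 1)*(l + 4)*(l + 2)
(4) = (v + 2)*(v^5 + v^4 - 13*v^3 - v^2 + 48*v - 36) = (v + 2)*(v + 3)*(v^4 - 2*v^3 - 7*v^2 + 20*v - 12) = (v - 1)*(v + 2)*(v + 3)*(v^3 - v^2 - 8*v + 12) = (v - 2)*(v - 1)*(v + 2)*(v + 3)*(v^2 + v - 6) = (v - 2)*(v - 1)*(v + 2)*(v + 3)^2*(v - 2)
(5) = (c + 1)*(c^4 - 20*c^2 + 64) = (c + 1)*(c + 2)*(c^3 - 2*c^2 - 16*c + 32) = (c + 1)*(c + 2)*(c + 4)*(c^2 - 6*c + 8) = (c - 2)*(c + 1)*(c + 2)*(c + 4)*(c - 4)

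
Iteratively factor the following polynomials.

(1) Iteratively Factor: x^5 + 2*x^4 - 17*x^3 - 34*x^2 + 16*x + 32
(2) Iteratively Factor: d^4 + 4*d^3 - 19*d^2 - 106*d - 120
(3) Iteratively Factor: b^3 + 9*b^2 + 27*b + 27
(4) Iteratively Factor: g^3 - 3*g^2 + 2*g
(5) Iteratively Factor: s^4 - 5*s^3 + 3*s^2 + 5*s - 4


(1) = (x + 1)*(x^4 + x^3 - 18*x^2 - 16*x + 32) = (x - 4)*(x + 1)*(x^3 + 5*x^2 + 2*x - 8) = (x - 4)*(x + 1)*(x + 2)*(x^2 + 3*x - 4) = (x - 4)*(x - 1)*(x + 1)*(x + 2)*(x + 4)
(2) = (d - 5)*(d^3 + 9*d^2 + 26*d + 24) = (d - 5)*(d + 2)*(d^2 + 7*d + 12) = (d - 5)*(d + 2)*(d + 3)*(d + 4)
(3) = (b + 3)*(b^2 + 6*b + 9) = (b + 3)^2*(b + 3)
(4) = (g - 1)*(g^2 - 2*g) = g*(g - 1)*(g - 2)
(5) = (s + 1)*(s^3 - 6*s^2 + 9*s - 4) = (s - 4)*(s + 1)*(s^2 - 2*s + 1) = (s - 4)*(s - 1)*(s + 1)*(s - 1)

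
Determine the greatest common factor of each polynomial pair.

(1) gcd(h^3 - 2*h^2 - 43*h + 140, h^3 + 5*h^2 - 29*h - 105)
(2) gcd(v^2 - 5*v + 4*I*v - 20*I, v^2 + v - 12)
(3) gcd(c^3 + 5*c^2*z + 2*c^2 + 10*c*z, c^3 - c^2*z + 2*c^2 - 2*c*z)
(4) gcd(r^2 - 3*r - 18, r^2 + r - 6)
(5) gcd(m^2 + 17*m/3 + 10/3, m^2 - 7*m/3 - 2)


(1) = h^2 + 2*h - 35
(2) = 1
(3) = c^2 + 2*c
(4) = r + 3
(5) = m + 2/3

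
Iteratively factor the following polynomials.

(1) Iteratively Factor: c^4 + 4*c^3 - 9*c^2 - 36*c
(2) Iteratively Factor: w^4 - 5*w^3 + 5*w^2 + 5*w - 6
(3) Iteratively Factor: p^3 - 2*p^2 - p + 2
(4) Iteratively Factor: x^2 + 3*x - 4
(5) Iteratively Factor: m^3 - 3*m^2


(1) = (c + 4)*(c^3 - 9*c) = c*(c + 4)*(c^2 - 9) = c*(c - 3)*(c + 4)*(c + 3)
(2) = (w - 2)*(w^3 - 3*w^2 - w + 3) = (w - 2)*(w - 1)*(w^2 - 2*w - 3) = (w - 3)*(w - 2)*(w - 1)*(w + 1)
(3) = (p - 1)*(p^2 - p - 2) = (p - 1)*(p + 1)*(p - 2)
(4) = (x + 4)*(x - 1)
(5) = (m)*(m^2 - 3*m) = m*(m - 3)*(m)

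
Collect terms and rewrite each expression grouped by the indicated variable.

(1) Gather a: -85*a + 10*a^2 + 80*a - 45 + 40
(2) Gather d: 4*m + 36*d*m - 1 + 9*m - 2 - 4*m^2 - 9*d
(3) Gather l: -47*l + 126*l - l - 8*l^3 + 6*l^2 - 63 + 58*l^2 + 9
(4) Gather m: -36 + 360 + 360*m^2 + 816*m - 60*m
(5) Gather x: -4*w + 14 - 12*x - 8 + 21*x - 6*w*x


(1) = 10*a^2 - 5*a - 5
(2) = d*(36*m - 9) - 4*m^2 + 13*m - 3
(3) = -8*l^3 + 64*l^2 + 78*l - 54
(4) = 360*m^2 + 756*m + 324
(5) = -4*w + x*(9 - 6*w) + 6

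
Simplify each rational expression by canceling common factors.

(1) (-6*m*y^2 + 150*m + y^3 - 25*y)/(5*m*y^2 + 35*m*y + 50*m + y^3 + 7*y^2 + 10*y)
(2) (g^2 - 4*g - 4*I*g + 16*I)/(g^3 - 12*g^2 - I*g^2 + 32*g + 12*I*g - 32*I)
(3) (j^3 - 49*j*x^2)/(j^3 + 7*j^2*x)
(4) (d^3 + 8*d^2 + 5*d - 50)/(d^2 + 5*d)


(1) = (-6*m*y + 30*m + y^2 - 5*y)/(5*m*y + 10*m + y^2 + 2*y)
(2) = (g - 4*I)/(g^2 + g*(-8 - I) + 8*I)
(3) = (j - 7*x)/j
(4) = (d^2 + 3*d - 10)/d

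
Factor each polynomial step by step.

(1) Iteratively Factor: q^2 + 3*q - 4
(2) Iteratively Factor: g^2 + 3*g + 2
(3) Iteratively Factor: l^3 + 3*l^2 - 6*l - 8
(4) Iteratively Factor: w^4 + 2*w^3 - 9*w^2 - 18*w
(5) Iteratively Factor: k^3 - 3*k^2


(1) = (q + 4)*(q - 1)
(2) = (g + 2)*(g + 1)
(3) = (l + 4)*(l^2 - l - 2) = (l + 1)*(l + 4)*(l - 2)
(4) = (w - 3)*(w^3 + 5*w^2 + 6*w) = (w - 3)*(w + 2)*(w^2 + 3*w) = w*(w - 3)*(w + 2)*(w + 3)
(5) = (k - 3)*(k^2) = k*(k - 3)*(k)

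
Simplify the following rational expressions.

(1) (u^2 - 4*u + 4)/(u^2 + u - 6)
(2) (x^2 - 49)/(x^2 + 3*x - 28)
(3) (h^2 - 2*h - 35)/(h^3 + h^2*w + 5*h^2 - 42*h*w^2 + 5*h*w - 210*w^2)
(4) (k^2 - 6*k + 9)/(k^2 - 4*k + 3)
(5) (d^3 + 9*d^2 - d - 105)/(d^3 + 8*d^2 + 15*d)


(1) = (u - 2)/(u + 3)
(2) = (x - 7)/(x - 4)
(3) = (7 - h)/(-h^2 - h*w + 42*w^2)
(4) = (k - 3)/(k - 1)
(5) = (d^2 + 4*d - 21)/(d^2 + 3*d)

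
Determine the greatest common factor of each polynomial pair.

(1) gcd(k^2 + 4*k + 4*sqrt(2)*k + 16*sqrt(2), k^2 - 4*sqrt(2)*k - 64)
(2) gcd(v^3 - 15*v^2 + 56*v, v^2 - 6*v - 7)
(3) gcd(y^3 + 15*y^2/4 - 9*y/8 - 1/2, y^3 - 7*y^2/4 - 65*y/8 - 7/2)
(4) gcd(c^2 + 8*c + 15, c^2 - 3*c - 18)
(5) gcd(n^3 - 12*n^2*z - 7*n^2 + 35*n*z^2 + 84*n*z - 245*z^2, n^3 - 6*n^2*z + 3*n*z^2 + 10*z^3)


(1) = k + 4*sqrt(2)
(2) = gcd(v*(v - 8)*(v - 7), (v - 7)*(v + 1)) = v - 7
(3) = gcd((y - 1/2)*(y + 1/4)*(y + 4), (y - 4)*(y + 1/2)*(y + 7/4)) = 1
(4) = gcd((c + 3)*(c + 5), (c - 6)*(c + 3)) = c + 3
(5) = -n + 5*z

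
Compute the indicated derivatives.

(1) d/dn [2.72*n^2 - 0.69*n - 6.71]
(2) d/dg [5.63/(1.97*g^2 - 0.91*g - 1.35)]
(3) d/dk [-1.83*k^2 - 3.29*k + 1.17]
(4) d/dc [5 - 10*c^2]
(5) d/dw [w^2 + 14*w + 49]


(1) = 5.44*n - 0.69
(2) = (5.1233 - 22.1822*g)/(-1.97*g^2 + 0.91*g + 1.35)^2
(3) = -3.66*k - 3.29
(4) = -20*c
(5) = 2*w + 14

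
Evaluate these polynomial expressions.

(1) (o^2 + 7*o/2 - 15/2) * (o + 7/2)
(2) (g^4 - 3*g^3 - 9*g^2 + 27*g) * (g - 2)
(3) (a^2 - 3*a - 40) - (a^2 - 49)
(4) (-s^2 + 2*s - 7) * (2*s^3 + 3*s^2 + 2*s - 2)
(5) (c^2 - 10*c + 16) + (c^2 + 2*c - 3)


(1) = o^3 + 7*o^2 + 19*o/4 - 105/4
(2) = g^5 - 5*g^4 - 3*g^3 + 45*g^2 - 54*g
(3) = 9 - 3*a
(4) = -2*s^5 + s^4 - 10*s^3 - 15*s^2 - 18*s + 14
(5) = 2*c^2 - 8*c + 13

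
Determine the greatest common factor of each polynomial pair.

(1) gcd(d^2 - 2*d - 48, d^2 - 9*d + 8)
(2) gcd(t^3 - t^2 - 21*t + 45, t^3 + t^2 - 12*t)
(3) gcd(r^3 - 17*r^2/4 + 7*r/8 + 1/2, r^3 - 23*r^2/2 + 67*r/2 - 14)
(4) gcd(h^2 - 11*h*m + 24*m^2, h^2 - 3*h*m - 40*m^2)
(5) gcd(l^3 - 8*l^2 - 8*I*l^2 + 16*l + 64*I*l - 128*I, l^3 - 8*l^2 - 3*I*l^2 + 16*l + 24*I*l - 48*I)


(1) = d - 8
(2) = gcd((t - 3)^2*(t + 5), t*(t - 3)*(t + 4)) = t - 3
(3) = r^2 - 9*r/2 + 2
(4) = gcd((h - 8*m)*(h - 3*m), (h - 8*m)*(h + 5*m)) = h - 8*m
(5) = l^2 - 8*l + 16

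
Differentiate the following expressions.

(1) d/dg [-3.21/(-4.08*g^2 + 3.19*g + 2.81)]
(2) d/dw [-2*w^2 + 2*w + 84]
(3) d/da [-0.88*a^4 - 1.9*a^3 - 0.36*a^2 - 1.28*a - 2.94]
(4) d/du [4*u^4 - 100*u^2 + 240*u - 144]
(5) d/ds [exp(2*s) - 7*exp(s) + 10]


(1) = (10.2399 - 26.1936*g)/(-4.08*g^2 + 3.19*g + 2.81)^2
(2) = 2 - 4*w
(3) = -3.52*a^3 - 5.7*a^2 - 0.72*a - 1.28
(4) = 16*u^3 - 200*u + 240
(5) = (2*exp(s) - 7)*exp(s)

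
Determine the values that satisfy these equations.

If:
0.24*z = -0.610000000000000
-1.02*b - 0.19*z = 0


Then:
b = 0.47
z = -2.54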